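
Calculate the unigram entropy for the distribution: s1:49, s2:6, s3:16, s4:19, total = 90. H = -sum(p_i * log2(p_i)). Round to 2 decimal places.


Computing entropy H = -sum(p_i * log2(p_i)):
  s1: p = 49/90 = 0.5444, -p*log2(p) = 0.4776
  s2: p = 6/90 = 0.0667, -p*log2(p) = 0.2605
  s3: p = 16/90 = 0.1778, -p*log2(p) = 0.4430
  s4: p = 19/90 = 0.2111, -p*log2(p) = 0.4737
H = sum of terms = 1.6548
Rounded to 2 decimals: 1.65

1.65


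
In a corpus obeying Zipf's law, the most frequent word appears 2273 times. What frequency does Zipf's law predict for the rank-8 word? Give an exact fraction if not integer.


Zipf's law: freq(rank) = f1 / rank
f1 = 2273, rank = 8
freq = 2273 / 8
GCD(2273, 8) = 1
Simplified: 2273/8

2273/8


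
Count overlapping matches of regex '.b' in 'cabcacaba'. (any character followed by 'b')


Pattern: .b means any character followed by 'b'.
Scanning 'cabcacaba' position-by-position:
  Pos 0: window 'ca' -> no
  Pos 1: window 'ab' -> MATCH
  Pos 2: window 'bc' -> no
  Pos 3: window 'ca' -> no
  Pos 4: window 'ac' -> no
  Pos 5: window 'ca' -> no
  Pos 6: window 'ab' -> MATCH
  Pos 7: window 'ba' -> no
  Pos 8: window 'a' -> no
Total matches: 2

2


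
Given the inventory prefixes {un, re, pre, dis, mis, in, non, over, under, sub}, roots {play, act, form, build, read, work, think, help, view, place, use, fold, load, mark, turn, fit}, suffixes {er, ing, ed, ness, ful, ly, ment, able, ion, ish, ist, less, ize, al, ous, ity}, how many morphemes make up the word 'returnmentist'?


Segmenting 'returnmentist' against the inventory:
  're' -> prefix (morpheme 1)
  'turn' -> root (morpheme 2)
  'ment' -> suffix (morpheme 3)
  'ist' -> suffix (morpheme 4)
Total morphemes: 4

4


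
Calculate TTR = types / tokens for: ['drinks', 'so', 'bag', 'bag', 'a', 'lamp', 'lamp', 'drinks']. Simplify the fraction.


Tokens: 8
Unique types: ('a', 'bag', 'drinks', 'lamp', 'so') = 5
TTR = 5/8
Already in lowest terms.

5/8


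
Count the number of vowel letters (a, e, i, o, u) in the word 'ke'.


Scanning each character of 'ke':
  Position 1: 'k' -> consonant (running count: 0)
  Position 2: 'e' -> vowel (running count: 1)
Total vowels: 1

1


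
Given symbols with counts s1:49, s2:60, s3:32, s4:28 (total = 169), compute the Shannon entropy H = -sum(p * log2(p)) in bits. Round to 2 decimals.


Computing entropy H = -sum(p_i * log2(p_i)):
  s1: p = 49/169 = 0.2899, -p*log2(p) = 0.5179
  s2: p = 60/169 = 0.3550, -p*log2(p) = 0.5304
  s3: p = 32/169 = 0.1893, -p*log2(p) = 0.4546
  s4: p = 28/169 = 0.1657, -p*log2(p) = 0.4297
H = sum of terms = 1.9326
Rounded to 2 decimals: 1.93

1.93


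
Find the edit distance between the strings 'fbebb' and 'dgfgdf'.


Building DP table for s1='fbebb' (len 5) and s2='dgfgdf' (len 6):
       d  g  f  g  d  f
    0  1  2  3  4  5  6
  f 1  1  2  2  3  4  5
  b 2  2  2  3  3  4  5
  e 3  3  3  3  4  4  5
  b 4  4  4  4  4  5  5
  b 5  5  5  5  5  5  6
Edit distance = dp[5][6] = 6

6


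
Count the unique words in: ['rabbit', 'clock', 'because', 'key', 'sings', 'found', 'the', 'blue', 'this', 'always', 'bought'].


Listing all tokens and tracking unique types:
  Token 1: 'rabbit' -> NEW (unique so far: 1)
  Token 2: 'clock' -> NEW (unique so far: 2)
  Token 3: 'because' -> NEW (unique so far: 3)
  Token 4: 'key' -> NEW (unique so far: 4)
  Token 5: 'sings' -> NEW (unique so far: 5)
  Token 6: 'found' -> NEW (unique so far: 6)
  Token 7: 'the' -> NEW (unique so far: 7)
  Token 8: 'blue' -> NEW (unique so far: 8)
  Token 9: 'this' -> NEW (unique so far: 9)
  Token 10: 'always' -> NEW (unique so far: 10)
  Token 11: 'bought' -> NEW (unique so far: 11)
Unique types: ('always', 'because', 'blue', 'bought', 'clock', 'found', 'key', 'rabbit', 'sings', 'the', 'this')
Vocabulary size: 11

11


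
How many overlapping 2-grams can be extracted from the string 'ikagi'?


String 'ikagi' has length L = 5.
Number of overlapping n-grams = L - n + 1
Substituting: 5 - 2 + 1 = 4

4


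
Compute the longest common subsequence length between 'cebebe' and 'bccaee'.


DP table for LCS of 'cebebe' and 'bccaee':
       b  c  c  a  e  e
    0  0  0  0  0  0  0
  c 0  0  1  1  1  1  1
  e 0  0  1  1  1  2  2
  b 0  1  1  1  1  2  2
  e 0  1  1  1  1  2  3
  b 0  1  1  1  1  2  3
  e 0  1  1  1  1  2  3
LCS: 'cee'
LCS length = 3

3


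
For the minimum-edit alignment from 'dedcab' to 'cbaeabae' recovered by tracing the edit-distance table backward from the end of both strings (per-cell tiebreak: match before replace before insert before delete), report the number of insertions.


Edit distance = 6. Backtracking from cell (6, 8) with preference match > replace > insert > delete,
then listing the resulting alignment 'dedcab' -> 'cbaeabae' left to right:
  Step 1: insert 'c' [insertion #1]
  Step 2: insert 'b' [insertion #2]
  Step 3: replace d->a
  Step 4: keep 'e'
  Step 5: replace d->a
  Step 6: replace c->b
  Step 7: keep 'a'
  Step 8: replace b->e
Total insertions: 2

2


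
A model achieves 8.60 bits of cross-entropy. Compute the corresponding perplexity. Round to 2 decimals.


Perplexity formula: PP = 2^H
H = 8.60
PP = 2^8.60
Decompose: 2^8.60 = 2^8 * 2^0.60
2^8 = 256, 2^0.60 ~ 1.5157166
PP ~ 256 * 1.5157166 = 388.0234496
Rounded to 2 decimals: 388.02

388.02


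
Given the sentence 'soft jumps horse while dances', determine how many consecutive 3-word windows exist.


Word trigrams from [5] words:
  Trigram 1: (soft jumps horse)
  Trigram 2: (jumps horse while)
  Trigram 3: (horse while dances)
Total word trigrams: 5 - 2 = 3

3


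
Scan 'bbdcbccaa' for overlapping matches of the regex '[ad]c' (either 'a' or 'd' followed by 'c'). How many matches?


Pattern: [ad]c means either 'a' or 'd' followed by 'c'.
Scanning 'bbdcbccaa' position-by-position:
  Pos 0: window 'bb' -> no
  Pos 1: window 'bd' -> no
  Pos 2: window 'dc' -> MATCH
  Pos 3: window 'cb' -> no
  Pos 4: window 'bc' -> no
  Pos 5: window 'cc' -> no
  Pos 6: window 'ca' -> no
  Pos 7: window 'aa' -> no
  Pos 8: window 'a' -> no
Total matches: 1

1


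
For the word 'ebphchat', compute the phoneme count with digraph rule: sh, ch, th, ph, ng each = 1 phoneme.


Parsing 'ebphchat' greedily, digraphs first:
  'e' -> vowel phoneme (phonemes so far: 1)
  'b' -> consonant phoneme (phonemes so far: 2)
  'ph' -> digraph (1 consonant phoneme) (phonemes so far: 3)
  'ch' -> digraph (1 consonant phoneme) (phonemes so far: 4)
  'a' -> vowel phoneme (phonemes so far: 5)
  't' -> consonant phoneme (phonemes so far: 6)
Total phonemes: 6

6


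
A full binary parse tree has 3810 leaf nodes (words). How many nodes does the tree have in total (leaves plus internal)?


Leaf nodes (terminals): 3810
Internal nodes = n - 1 = 3810 - 1 = 3809
Total = leaves + internal = 3810 + 3809 = 7619

7619


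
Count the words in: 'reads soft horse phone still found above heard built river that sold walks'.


Counting words by splitting on spaces:
  Word 1: 'reads'
  Word 2: 'soft'
  Word 3: 'horse'
  Word 4: 'phone'
  Word 5: 'still'
  Word 6: 'found'
  Word 7: 'above'
  Word 8: 'heard'
  Word 9: 'built'
  Word 10: 'river'
  Word 11: 'that'
  Word 12: 'sold'
  Word 13: 'walks'
Total words: 13

13


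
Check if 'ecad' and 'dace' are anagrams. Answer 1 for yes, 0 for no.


Sort characters of 'ecad': 'acde'
Sort characters of 'dace': 'acde'
Sorted forms match -> they ARE anagrams
Result: 1

1


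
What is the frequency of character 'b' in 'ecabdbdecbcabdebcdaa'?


Scanning 'ecabdbdecbcabdebcdaa' for 'b':
  Position 3: 'b' -> MATCH (count: 1)
  Position 5: 'b' -> MATCH (count: 2)
  Position 9: 'b' -> MATCH (count: 3)
  Position 12: 'b' -> MATCH (count: 4)
  Position 15: 'b' -> MATCH (count: 5)
Total occurrences of 'b': 5

5


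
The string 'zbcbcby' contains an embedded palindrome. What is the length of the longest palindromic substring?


Scanning 'zbcbcby' for palindromic substrings.
Substring at positions 1-5: 'bcbcb'.
Check: reverse('bcbcb') = 'bcbcb' -> palindrome confirmed.
Neighbouring characters ('z' / 'y') break symmetry, so it cannot extend further.
No longer palindromic substring exists; longest length = 5

5


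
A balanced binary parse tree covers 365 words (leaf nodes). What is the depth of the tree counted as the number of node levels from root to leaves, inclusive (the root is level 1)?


In a balanced binary tree with n leaves the deepest leaf is ceil(log2(n)) edges below the root,
so counting node levels inclusive of root and leaves gives ceil(log2(n)) + 1 levels.
log2(365) = 8.5118
ceil(8.5118) = 9
levels = 9 + 1 = 10

10


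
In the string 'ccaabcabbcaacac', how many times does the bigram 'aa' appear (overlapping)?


Scanning 'ccaabcabbcaacac' for bigram 'aa':
  Position 0: 'cc' -> no
  Position 1: 'ca' -> no
  Position 2: 'aa' -> MATCH
  Position 3: 'ab' -> no
  Position 4: 'bc' -> no
  Position 5: 'ca' -> no
  Position 6: 'ab' -> no
  Position 7: 'bb' -> no
  Position 8: 'bc' -> no
  Position 9: 'ca' -> no
  Position 10: 'aa' -> MATCH
  Position 11: 'ac' -> no
  Position 12: 'ca' -> no
  Position 13: 'ac' -> no
Total matches: 2

2


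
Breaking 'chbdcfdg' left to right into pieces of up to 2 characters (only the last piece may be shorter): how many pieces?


'chbdcfdg' has 8 characters.
Chunking with max size 2:
  Chunk 1: 'ch' (positions 0-1)
  Chunk 2: 'bd' (positions 2-3)
  Chunk 3: 'cf' (positions 4-5)
  Chunk 4: 'dg' (positions 6-7)
Total chunks: ceil(8 / 2) = 4

4


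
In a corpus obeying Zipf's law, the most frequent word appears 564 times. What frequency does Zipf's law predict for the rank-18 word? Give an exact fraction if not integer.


Zipf's law: freq(rank) = f1 / rank
f1 = 564, rank = 18
freq = 564 / 18
GCD(564, 18) = 6
Simplified: 94/3

94/3


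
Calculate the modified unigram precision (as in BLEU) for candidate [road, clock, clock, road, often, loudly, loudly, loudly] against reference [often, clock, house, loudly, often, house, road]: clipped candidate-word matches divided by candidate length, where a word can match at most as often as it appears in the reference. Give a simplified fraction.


Reference word counts: {'clock': 1, 'house': 2, 'loudly': 1, 'often': 2, 'road': 1}
Checking each candidate word (with clipping):
  'road' -> in reference (ref count 1, used 1/1) -> match (matches: 1)
  'clock' -> in reference (ref count 1, used 1/1) -> match (matches: 2)
  'clock' -> ref count 1 already used up (1/1) -> clipped, no match (matches: 2)
  'road' -> ref count 1 already used up (1/1) -> clipped, no match (matches: 2)
  'often' -> in reference (ref count 2, used 1/2) -> match (matches: 3)
  'loudly' -> in reference (ref count 1, used 1/1) -> match (matches: 4)
  'loudly' -> ref count 1 already used up (1/1) -> clipped, no match (matches: 4)
  'loudly' -> ref count 1 already used up (1/1) -> clipped, no match (matches: 4)
Clipped matches: 4, Candidate length: 8
Precision = 4/8 = 1/2

1/2


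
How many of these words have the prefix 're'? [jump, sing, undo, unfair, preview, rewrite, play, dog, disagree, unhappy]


Checking each word for prefix 're':
  'jump' -> no (count: 0)
  'sing' -> no (count: 0)
  'undo' -> no (count: 0)
  'unfair' -> no (count: 0)
  'preview' -> no (count: 0)
  'rewrite' -> YES, starts with 're' (count: 1)
  'play' -> no (count: 1)
  'dog' -> no (count: 1)
  'disagree' -> no (count: 1)
  'unhappy' -> no (count: 1)
Total with prefix 're': 1

1


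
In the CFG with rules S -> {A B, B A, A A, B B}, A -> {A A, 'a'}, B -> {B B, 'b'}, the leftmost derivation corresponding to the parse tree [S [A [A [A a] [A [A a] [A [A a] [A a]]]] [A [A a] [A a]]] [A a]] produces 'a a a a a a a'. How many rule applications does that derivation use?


Every bracketed nonterminal node [X ...] in the tree is produced by exactly one rule application.
Reading the tree off as a leftmost derivation:
  Step 1: S  =>  A A   (applied S -> A A)
  Step 2: A A  =>  A A A   (applied A -> A A)
  Step 3: A A A  =>  A A A A   (applied A -> A A)
  Step 4: A A A A  =>  a A A A   (applied A -> a)
  Step 5: a A A A  =>  a A A A A   (applied A -> A A)
  Step 6: a A A A A  =>  a a A A A   (applied A -> a)
  Step 7: a a A A A  =>  a a A A A A   (applied A -> A A)
  Step 8: a a A A A A  =>  a a a A A A   (applied A -> a)
  Step 9: a a a A A A  =>  a a a a A A   (applied A -> a)
  Step 10: a a a a A A  =>  a a a a A A A   (applied A -> A A)
  Step 11: a a a a A A A  =>  a a a a a A A   (applied A -> a)
  Step 12: a a a a a A A  =>  a a a a a a A   (applied A -> a)
  Step 13: a a a a a a A  =>  a a a a a a a   (applied A -> a)
Final yield: a a a a a a a
Total rewrite steps: 13

13


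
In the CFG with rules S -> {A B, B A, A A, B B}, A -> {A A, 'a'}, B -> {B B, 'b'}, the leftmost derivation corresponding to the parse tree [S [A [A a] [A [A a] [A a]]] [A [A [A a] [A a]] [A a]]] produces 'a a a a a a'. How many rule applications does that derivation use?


Every bracketed nonterminal node [X ...] in the tree is produced by exactly one rule application.
Reading the tree off as a leftmost derivation:
  Step 1: S  =>  A A   (applied S -> A A)
  Step 2: A A  =>  A A A   (applied A -> A A)
  Step 3: A A A  =>  a A A   (applied A -> a)
  Step 4: a A A  =>  a A A A   (applied A -> A A)
  Step 5: a A A A  =>  a a A A   (applied A -> a)
  Step 6: a a A A  =>  a a a A   (applied A -> a)
  Step 7: a a a A  =>  a a a A A   (applied A -> A A)
  Step 8: a a a A A  =>  a a a A A A   (applied A -> A A)
  Step 9: a a a A A A  =>  a a a a A A   (applied A -> a)
  Step 10: a a a a A A  =>  a a a a a A   (applied A -> a)
  Step 11: a a a a a A  =>  a a a a a a   (applied A -> a)
Final yield: a a a a a a
Total rewrite steps: 11

11


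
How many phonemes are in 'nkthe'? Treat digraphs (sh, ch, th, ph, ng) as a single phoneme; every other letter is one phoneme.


Parsing 'nkthe' greedily, digraphs first:
  'n' -> consonant phoneme (phonemes so far: 1)
  'k' -> consonant phoneme (phonemes so far: 2)
  'th' -> digraph (1 consonant phoneme) (phonemes so far: 3)
  'e' -> vowel phoneme (phonemes so far: 4)
Total phonemes: 4

4


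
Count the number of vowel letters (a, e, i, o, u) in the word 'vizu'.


Scanning each character of 'vizu':
  Position 1: 'v' -> consonant (running count: 0)
  Position 2: 'i' -> vowel (running count: 1)
  Position 3: 'z' -> consonant (running count: 1)
  Position 4: 'u' -> vowel (running count: 2)
Total vowels: 2

2


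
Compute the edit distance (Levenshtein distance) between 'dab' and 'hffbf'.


Building DP table for s1='dab' (len 3) and s2='hffbf' (len 5):
       h  f  f  b  f
    0  1  2  3  4  5
  d 1  1  2  3  4  5
  a 2  2  2  3  4  5
  b 3  3  3  3  3  4
Edit distance = dp[3][5] = 4

4


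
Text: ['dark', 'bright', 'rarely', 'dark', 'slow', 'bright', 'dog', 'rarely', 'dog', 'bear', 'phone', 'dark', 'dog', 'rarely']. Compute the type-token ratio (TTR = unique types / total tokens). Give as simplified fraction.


Tokens: 14
Unique types: ('bear', 'bright', 'dark', 'dog', 'phone', 'rarely', 'slow') = 7
TTR = 7/14
Simplify: divide both by 7 -> 1/2
TTR = 1/2

1/2


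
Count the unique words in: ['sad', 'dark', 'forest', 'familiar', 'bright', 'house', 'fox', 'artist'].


Listing all tokens and tracking unique types:
  Token 1: 'sad' -> NEW (unique so far: 1)
  Token 2: 'dark' -> NEW (unique so far: 2)
  Token 3: 'forest' -> NEW (unique so far: 3)
  Token 4: 'familiar' -> NEW (unique so far: 4)
  Token 5: 'bright' -> NEW (unique so far: 5)
  Token 6: 'house' -> NEW (unique so far: 6)
  Token 7: 'fox' -> NEW (unique so far: 7)
  Token 8: 'artist' -> NEW (unique so far: 8)
Unique types: ('artist', 'bright', 'dark', 'familiar', 'forest', 'fox', 'house', 'sad')
Vocabulary size: 8

8


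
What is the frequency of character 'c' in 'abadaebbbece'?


Scanning 'abadaebbbece' for 'c':
  Position 10: 'c' -> MATCH (count: 1)
Total occurrences of 'c': 1

1


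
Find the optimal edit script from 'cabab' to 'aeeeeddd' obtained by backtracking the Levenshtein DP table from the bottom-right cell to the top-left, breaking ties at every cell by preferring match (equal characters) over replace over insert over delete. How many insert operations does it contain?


Edit distance = 8. Backtracking from cell (5, 8) with preference match > replace > insert > delete,
then listing the resulting alignment 'cabab' -> 'aeeeeddd' left to right:
  Step 1: insert 'a' [insertion #1]
  Step 2: insert 'e' [insertion #2]
  Step 3: insert 'e' [insertion #3]
  Step 4: replace c->e
  Step 5: replace a->e
  Step 6: replace b->d
  Step 7: replace a->d
  Step 8: replace b->d
Total insertions: 3

3


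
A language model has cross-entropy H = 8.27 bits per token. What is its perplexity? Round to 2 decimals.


Perplexity formula: PP = 2^H
H = 8.27
PP = 2^8.27
Decompose: 2^8.27 = 2^8 * 2^0.27
2^8 = 256, 2^0.27 ~ 1.2058078
PP ~ 256 * 1.2058078 = 308.6867968
Rounded to 2 decimals: 308.69

308.69


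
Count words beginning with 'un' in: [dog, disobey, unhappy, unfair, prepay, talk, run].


Checking each word for prefix 'un':
  'dog' -> no (count: 0)
  'disobey' -> no (count: 0)
  'unhappy' -> YES, starts with 'un' (count: 1)
  'unfair' -> YES, starts with 'un' (count: 2)
  'prepay' -> no (count: 2)
  'talk' -> no (count: 2)
  'run' -> no (count: 2)
Total with prefix 'un': 2

2


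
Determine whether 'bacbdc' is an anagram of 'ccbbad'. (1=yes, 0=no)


Sort characters of 'bacbdc': 'abbccd'
Sort characters of 'ccbbad': 'abbccd'
Sorted forms match -> they ARE anagrams
Result: 1

1


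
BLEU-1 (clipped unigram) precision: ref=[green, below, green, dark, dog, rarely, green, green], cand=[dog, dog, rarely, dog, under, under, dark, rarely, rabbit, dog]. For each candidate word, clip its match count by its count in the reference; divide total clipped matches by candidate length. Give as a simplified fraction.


Reference word counts: {'below': 1, 'dark': 1, 'dog': 1, 'green': 4, 'rarely': 1}
Checking each candidate word (with clipping):
  'dog' -> in reference (ref count 1, used 1/1) -> match (matches: 1)
  'dog' -> ref count 1 already used up (1/1) -> clipped, no match (matches: 1)
  'rarely' -> in reference (ref count 1, used 1/1) -> match (matches: 2)
  'dog' -> ref count 1 already used up (1/1) -> clipped, no match (matches: 2)
  'under' -> not in reference -> no match (matches: 2)
  'under' -> not in reference -> no match (matches: 2)
  'dark' -> in reference (ref count 1, used 1/1) -> match (matches: 3)
  'rarely' -> ref count 1 already used up (1/1) -> clipped, no match (matches: 3)
  'rabbit' -> not in reference -> no match (matches: 3)
  'dog' -> ref count 1 already used up (1/1) -> clipped, no match (matches: 3)
Clipped matches: 3, Candidate length: 10
Precision = 3/10

3/10


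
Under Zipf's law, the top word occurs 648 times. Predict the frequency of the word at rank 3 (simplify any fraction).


Zipf's law: freq(rank) = f1 / rank
f1 = 648, rank = 3
freq = 648 / 3
= 216

216


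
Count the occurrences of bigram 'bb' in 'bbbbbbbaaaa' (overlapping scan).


Scanning 'bbbbbbbaaaa' for bigram 'bb':
  Position 0: 'bb' -> MATCH
  Position 1: 'bb' -> MATCH
  Position 2: 'bb' -> MATCH
  Position 3: 'bb' -> MATCH
  Position 4: 'bb' -> MATCH
  Position 5: 'bb' -> MATCH
  Position 6: 'ba' -> no
  Position 7: 'aa' -> no
  Position 8: 'aa' -> no
  Position 9: 'aa' -> no
Total matches: 6

6


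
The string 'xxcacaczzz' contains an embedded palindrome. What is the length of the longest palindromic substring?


Scanning 'xxcacaczzz' for palindromic substrings.
Substring at positions 2-6: 'cacac'.
Check: reverse('cacac') = 'cacac' -> palindrome confirmed.
Neighbouring characters ('x' / 'z') break symmetry, so it cannot extend further.
No longer palindromic substring exists; longest length = 5

5


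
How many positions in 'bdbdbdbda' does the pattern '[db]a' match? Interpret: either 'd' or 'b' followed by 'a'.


Pattern: [db]a means either 'd' or 'b' followed by 'a'.
Scanning 'bdbdbdbda' position-by-position:
  Pos 0: window 'bd' -> no
  Pos 1: window 'db' -> no
  Pos 2: window 'bd' -> no
  Pos 3: window 'db' -> no
  Pos 4: window 'bd' -> no
  Pos 5: window 'db' -> no
  Pos 6: window 'bd' -> no
  Pos 7: window 'da' -> MATCH
  Pos 8: window 'a' -> no
Total matches: 1

1


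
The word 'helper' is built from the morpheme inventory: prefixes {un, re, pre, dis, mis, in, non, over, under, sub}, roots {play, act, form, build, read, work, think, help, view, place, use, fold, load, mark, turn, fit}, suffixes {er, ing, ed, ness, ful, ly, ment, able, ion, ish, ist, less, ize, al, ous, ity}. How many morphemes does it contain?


Segmenting 'helper' against the inventory:
  'help' -> root (morpheme 1)
  'er' -> suffix (morpheme 2)
Total morphemes: 2

2


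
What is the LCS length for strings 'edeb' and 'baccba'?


DP table for LCS of 'edeb' and 'baccba':
       b  a  c  c  b  a
    0  0  0  0  0  0  0
  e 0  0  0  0  0  0  0
  d 0  0  0  0  0  0  0
  e 0  0  0  0  0  0  0
  b 0  1  1  1  1  1  1
LCS: 'b'
LCS length = 1

1


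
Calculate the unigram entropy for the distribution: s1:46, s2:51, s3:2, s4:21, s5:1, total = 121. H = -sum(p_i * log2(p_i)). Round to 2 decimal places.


Computing entropy H = -sum(p_i * log2(p_i)):
  s1: p = 46/121 = 0.3802, -p*log2(p) = 0.5304
  s2: p = 51/121 = 0.4215, -p*log2(p) = 0.5254
  s3: p = 2/121 = 0.0165, -p*log2(p) = 0.0978
  s4: p = 21/121 = 0.1736, -p*log2(p) = 0.4385
  s5: p = 1/121 = 0.0083, -p*log2(p) = 0.0572
H = sum of terms = 1.6493
Rounded to 2 decimals: 1.65

1.65


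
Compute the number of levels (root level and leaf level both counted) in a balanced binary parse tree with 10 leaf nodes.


In a balanced binary tree with n leaves the deepest leaf is ceil(log2(n)) edges below the root,
so counting node levels inclusive of root and leaves gives ceil(log2(n)) + 1 levels.
log2(10) = 3.3219
ceil(3.3219) = 4
levels = 4 + 1 = 5

5


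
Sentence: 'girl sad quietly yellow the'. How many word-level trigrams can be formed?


Word trigrams from [5] words:
  Trigram 1: (girl sad quietly)
  Trigram 2: (sad quietly yellow)
  Trigram 3: (quietly yellow the)
Total word trigrams: 5 - 2 = 3

3


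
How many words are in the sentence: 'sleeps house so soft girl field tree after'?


Counting words by splitting on spaces:
  Word 1: 'sleeps'
  Word 2: 'house'
  Word 3: 'so'
  Word 4: 'soft'
  Word 5: 'girl'
  Word 6: 'field'
  Word 7: 'tree'
  Word 8: 'after'
Total words: 8

8


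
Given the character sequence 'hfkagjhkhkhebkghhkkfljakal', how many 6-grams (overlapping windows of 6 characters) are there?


String 'hfkagjhkhkhebkghhkkfljakal' has length L = 26.
Number of overlapping n-grams = L - n + 1
Substituting: 26 - 6 + 1 = 21

21


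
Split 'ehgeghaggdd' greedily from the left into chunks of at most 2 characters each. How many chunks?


'ehgeghaggdd' has 11 characters.
Chunking with max size 2:
  Chunk 1: 'eh' (positions 0-1)
  Chunk 2: 'ge' (positions 2-3)
  Chunk 3: 'gh' (positions 4-5)
  Chunk 4: 'ag' (positions 6-7)
  Chunk 5: 'gd' (positions 8-9)
  Chunk 6: 'd' (positions 10-10)
Total chunks: ceil(11 / 2) = 6

6


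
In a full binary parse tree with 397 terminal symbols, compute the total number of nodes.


Leaf nodes (terminals): 397
Internal nodes = n - 1 = 397 - 1 = 396
Total = leaves + internal = 397 + 396 = 793

793


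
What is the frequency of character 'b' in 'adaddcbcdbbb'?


Scanning 'adaddcbcdbbb' for 'b':
  Position 6: 'b' -> MATCH (count: 1)
  Position 9: 'b' -> MATCH (count: 2)
  Position 10: 'b' -> MATCH (count: 3)
  Position 11: 'b' -> MATCH (count: 4)
Total occurrences of 'b': 4

4


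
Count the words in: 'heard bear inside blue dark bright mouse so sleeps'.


Counting words by splitting on spaces:
  Word 1: 'heard'
  Word 2: 'bear'
  Word 3: 'inside'
  Word 4: 'blue'
  Word 5: 'dark'
  Word 6: 'bright'
  Word 7: 'mouse'
  Word 8: 'so'
  Word 9: 'sleeps'
Total words: 9

9


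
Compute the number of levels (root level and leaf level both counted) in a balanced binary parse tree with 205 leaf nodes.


In a balanced binary tree with n leaves the deepest leaf is ceil(log2(n)) edges below the root,
so counting node levels inclusive of root and leaves gives ceil(log2(n)) + 1 levels.
log2(205) = 7.6795
ceil(7.6795) = 8
levels = 8 + 1 = 9

9


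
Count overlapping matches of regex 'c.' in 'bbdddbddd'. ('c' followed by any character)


Pattern: c. means 'c' followed by any character.
Scanning 'bbdddbddd' position-by-position:
  Pos 0: window 'bb' -> no
  Pos 1: window 'bd' -> no
  Pos 2: window 'dd' -> no
  Pos 3: window 'dd' -> no
  Pos 4: window 'db' -> no
  Pos 5: window 'bd' -> no
  Pos 6: window 'dd' -> no
  Pos 7: window 'dd' -> no
  Pos 8: window 'd' -> no
Total matches: 0

0


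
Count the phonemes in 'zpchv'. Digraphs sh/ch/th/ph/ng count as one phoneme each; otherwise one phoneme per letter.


Parsing 'zpchv' greedily, digraphs first:
  'z' -> consonant phoneme (phonemes so far: 1)
  'p' -> consonant phoneme (phonemes so far: 2)
  'ch' -> digraph (1 consonant phoneme) (phonemes so far: 3)
  'v' -> consonant phoneme (phonemes so far: 4)
Total phonemes: 4

4


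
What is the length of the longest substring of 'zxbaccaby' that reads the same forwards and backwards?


Scanning 'zxbaccaby' for palindromic substrings.
Substring at positions 2-7: 'baccab'.
Check: reverse('baccab') = 'baccab' -> palindrome confirmed.
Neighbouring characters ('x' / 'y') break symmetry, so it cannot extend further.
No longer palindromic substring exists; longest length = 6

6


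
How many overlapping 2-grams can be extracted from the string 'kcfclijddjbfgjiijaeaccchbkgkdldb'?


String 'kcfclijddjbfgjiijaeaccchbkgkdldb' has length L = 32.
Number of overlapping n-grams = L - n + 1
Substituting: 32 - 2 + 1 = 31

31


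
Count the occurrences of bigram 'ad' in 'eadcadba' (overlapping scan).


Scanning 'eadcadba' for bigram 'ad':
  Position 0: 'ea' -> no
  Position 1: 'ad' -> MATCH
  Position 2: 'dc' -> no
  Position 3: 'ca' -> no
  Position 4: 'ad' -> MATCH
  Position 5: 'db' -> no
  Position 6: 'ba' -> no
Total matches: 2

2


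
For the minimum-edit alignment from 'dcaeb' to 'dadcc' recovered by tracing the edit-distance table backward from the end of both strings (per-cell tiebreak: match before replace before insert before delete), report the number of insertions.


Edit distance = 4. Backtracking from cell (5, 5) with preference match > replace > insert > delete,
then listing the resulting alignment 'dcaeb' -> 'dadcc' left to right:
  Step 1: keep 'd'
  Step 2: replace c->a
  Step 3: replace a->d
  Step 4: replace e->c
  Step 5: replace b->c
Total insertions: 0

0


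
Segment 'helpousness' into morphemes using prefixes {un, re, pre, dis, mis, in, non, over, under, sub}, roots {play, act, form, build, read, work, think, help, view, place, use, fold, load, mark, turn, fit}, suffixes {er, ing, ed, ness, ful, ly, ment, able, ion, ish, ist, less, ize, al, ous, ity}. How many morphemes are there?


Segmenting 'helpousness' against the inventory:
  'help' -> root (morpheme 1)
  'ous' -> suffix (morpheme 2)
  'ness' -> suffix (morpheme 3)
Total morphemes: 3

3


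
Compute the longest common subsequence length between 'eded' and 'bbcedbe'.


DP table for LCS of 'eded' and 'bbcedbe':
       b  b  c  e  d  b  e
    0  0  0  0  0  0  0  0
  e 0  0  0  0  1  1  1  1
  d 0  0  0  0  1  2  2  2
  e 0  0  0  0  1  2  2  3
  d 0  0  0  0  1  2  2  3
LCS: 'ede'
LCS length = 3

3


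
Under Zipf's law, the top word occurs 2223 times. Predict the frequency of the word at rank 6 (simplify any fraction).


Zipf's law: freq(rank) = f1 / rank
f1 = 2223, rank = 6
freq = 2223 / 6
GCD(2223, 6) = 3
Simplified: 741/2

741/2


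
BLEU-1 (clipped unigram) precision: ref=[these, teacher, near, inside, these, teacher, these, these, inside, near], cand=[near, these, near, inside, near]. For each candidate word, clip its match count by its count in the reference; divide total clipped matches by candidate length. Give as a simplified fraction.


Reference word counts: {'inside': 2, 'near': 2, 'teacher': 2, 'these': 4}
Checking each candidate word (with clipping):
  'near' -> in reference (ref count 2, used 1/2) -> match (matches: 1)
  'these' -> in reference (ref count 4, used 1/4) -> match (matches: 2)
  'near' -> in reference (ref count 2, used 2/2) -> match (matches: 3)
  'inside' -> in reference (ref count 2, used 1/2) -> match (matches: 4)
  'near' -> ref count 2 already used up (2/2) -> clipped, no match (matches: 4)
Clipped matches: 4, Candidate length: 5
Precision = 4/5

4/5


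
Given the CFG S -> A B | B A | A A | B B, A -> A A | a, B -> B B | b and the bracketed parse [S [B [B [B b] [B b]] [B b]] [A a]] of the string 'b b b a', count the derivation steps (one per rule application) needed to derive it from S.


Every bracketed nonterminal node [X ...] in the tree is produced by exactly one rule application.
Reading the tree off as a leftmost derivation:
  Step 1: S  =>  B A   (applied S -> B A)
  Step 2: B A  =>  B B A   (applied B -> B B)
  Step 3: B B A  =>  B B B A   (applied B -> B B)
  Step 4: B B B A  =>  b B B A   (applied B -> b)
  Step 5: b B B A  =>  b b B A   (applied B -> b)
  Step 6: b b B A  =>  b b b A   (applied B -> b)
  Step 7: b b b A  =>  b b b a   (applied A -> a)
Final yield: b b b a
Total rewrite steps: 7

7


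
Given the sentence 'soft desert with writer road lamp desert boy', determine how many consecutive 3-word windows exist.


Word trigrams from [8] words:
  Trigram 1: (soft desert with)
  Trigram 2: (desert with writer)
  Trigram 3: (with writer road)
  Trigram 4: (writer road lamp)
  Trigram 5: (road lamp desert)
  Trigram 6: (lamp desert boy)
Total word trigrams: 8 - 2 = 6

6


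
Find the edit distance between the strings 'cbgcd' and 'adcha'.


Building DP table for s1='cbgcd' (len 5) and s2='adcha' (len 5):
       a  d  c  h  a
    0  1  2  3  4  5
  c 1  1  2  2  3  4
  b 2  2  2  3  3  4
  g 3  3  3  3  4  4
  c 4  4  4  3  4  5
  d 5  5  4  4  4  5
Edit distance = dp[5][5] = 5

5


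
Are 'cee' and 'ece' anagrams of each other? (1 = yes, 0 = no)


Sort characters of 'cee': 'cee'
Sort characters of 'ece': 'cee'
Sorted forms match -> they ARE anagrams
Result: 1

1


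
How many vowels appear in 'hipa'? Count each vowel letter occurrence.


Scanning each character of 'hipa':
  Position 1: 'h' -> consonant (running count: 0)
  Position 2: 'i' -> vowel (running count: 1)
  Position 3: 'p' -> consonant (running count: 1)
  Position 4: 'a' -> vowel (running count: 2)
Total vowels: 2

2


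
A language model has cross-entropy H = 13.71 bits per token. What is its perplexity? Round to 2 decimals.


Perplexity formula: PP = 2^H
H = 13.71
PP = 2^13.71
Decompose: 2^13.71 = 2^13 * 2^0.71
2^13 = 8192, 2^0.71 ~ 1.6358041
PP ~ 8192 * 1.6358041 = 13400.5071872
Rounded to 2 decimals: 13400.51

13400.51


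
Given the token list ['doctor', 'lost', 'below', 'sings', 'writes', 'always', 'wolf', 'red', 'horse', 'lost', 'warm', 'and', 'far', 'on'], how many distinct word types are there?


Listing all tokens and tracking unique types:
  Token 1: 'doctor' -> NEW (unique so far: 1)
  Token 2: 'lost' -> NEW (unique so far: 2)
  Token 3: 'below' -> NEW (unique so far: 3)
  Token 4: 'sings' -> NEW (unique so far: 4)
  Token 5: 'writes' -> NEW (unique so far: 5)
  Token 6: 'always' -> NEW (unique so far: 6)
  Token 7: 'wolf' -> NEW (unique so far: 7)
  Token 8: 'red' -> NEW (unique so far: 8)
  Token 9: 'horse' -> NEW (unique so far: 9)
  Token 10: 'lost' -> duplicate (unique so far: 9)
  Token 11: 'warm' -> NEW (unique so far: 10)
  Token 12: 'and' -> NEW (unique so far: 11)
  Token 13: 'far' -> NEW (unique so far: 12)
  Token 14: 'on' -> NEW (unique so far: 13)
Unique types: ('always', 'and', 'below', 'doctor', 'far', 'horse', 'lost', 'on', 'red', 'sings', 'warm', 'wolf', 'writes')
Vocabulary size: 13

13


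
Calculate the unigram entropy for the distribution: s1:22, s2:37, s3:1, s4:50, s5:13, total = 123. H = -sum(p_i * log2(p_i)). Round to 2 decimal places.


Computing entropy H = -sum(p_i * log2(p_i)):
  s1: p = 22/123 = 0.1789, -p*log2(p) = 0.4441
  s2: p = 37/123 = 0.3008, -p*log2(p) = 0.5213
  s3: p = 1/123 = 0.0081, -p*log2(p) = 0.0564
  s4: p = 50/123 = 0.4065, -p*log2(p) = 0.5279
  s5: p = 13/123 = 0.1057, -p*log2(p) = 0.3427
H = sum of terms = 1.8924
Rounded to 2 decimals: 1.89

1.89


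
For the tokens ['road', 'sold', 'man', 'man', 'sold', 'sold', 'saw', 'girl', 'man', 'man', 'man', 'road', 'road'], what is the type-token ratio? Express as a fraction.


Tokens: 13
Unique types: ('girl', 'man', 'road', 'saw', 'sold') = 5
TTR = 5/13
Already in lowest terms.

5/13


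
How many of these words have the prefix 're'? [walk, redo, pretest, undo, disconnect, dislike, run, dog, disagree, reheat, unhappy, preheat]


Checking each word for prefix 're':
  'walk' -> no (count: 0)
  'redo' -> YES, starts with 're' (count: 1)
  'pretest' -> no (count: 1)
  'undo' -> no (count: 1)
  'disconnect' -> no (count: 1)
  'dislike' -> no (count: 1)
  'run' -> no (count: 1)
  'dog' -> no (count: 1)
  'disagree' -> no (count: 1)
  'reheat' -> YES, starts with 're' (count: 2)
  'unhappy' -> no (count: 2)
  'preheat' -> no (count: 2)
Total with prefix 're': 2

2


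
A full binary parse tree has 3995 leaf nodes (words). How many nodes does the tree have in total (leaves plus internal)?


Leaf nodes (terminals): 3995
Internal nodes = n - 1 = 3995 - 1 = 3994
Total = leaves + internal = 3995 + 3994 = 7989

7989


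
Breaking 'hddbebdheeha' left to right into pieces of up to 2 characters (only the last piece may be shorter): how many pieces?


'hddbebdheeha' has 12 characters.
Chunking with max size 2:
  Chunk 1: 'hd' (positions 0-1)
  Chunk 2: 'db' (positions 2-3)
  Chunk 3: 'eb' (positions 4-5)
  Chunk 4: 'dh' (positions 6-7)
  Chunk 5: 'ee' (positions 8-9)
  Chunk 6: 'ha' (positions 10-11)
Total chunks: ceil(12 / 2) = 6

6


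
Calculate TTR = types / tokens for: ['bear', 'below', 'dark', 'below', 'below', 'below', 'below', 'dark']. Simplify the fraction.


Tokens: 8
Unique types: ('bear', 'below', 'dark') = 3
TTR = 3/8
Already in lowest terms.

3/8


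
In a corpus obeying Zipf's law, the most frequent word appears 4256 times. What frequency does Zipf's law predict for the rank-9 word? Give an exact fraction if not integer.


Zipf's law: freq(rank) = f1 / rank
f1 = 4256, rank = 9
freq = 4256 / 9
GCD(4256, 9) = 1
Simplified: 4256/9

4256/9


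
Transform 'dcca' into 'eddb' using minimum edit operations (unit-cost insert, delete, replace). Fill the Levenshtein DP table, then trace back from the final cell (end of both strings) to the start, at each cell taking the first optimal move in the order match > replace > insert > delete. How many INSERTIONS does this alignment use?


Edit distance = 4. Backtracking from cell (4, 4) with preference match > replace > insert > delete,
then listing the resulting alignment 'dcca' -> 'eddb' left to right:
  Step 1: replace d->e
  Step 2: replace c->d
  Step 3: replace c->d
  Step 4: replace a->b
Total insertions: 0

0


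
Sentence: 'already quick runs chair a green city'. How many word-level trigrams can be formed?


Word trigrams from [7] words:
  Trigram 1: (already quick runs)
  Trigram 2: (quick runs chair)
  Trigram 3: (runs chair a)
  Trigram 4: (chair a green)
  Trigram 5: (a green city)
Total word trigrams: 7 - 2 = 5

5


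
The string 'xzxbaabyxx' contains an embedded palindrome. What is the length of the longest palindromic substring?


Scanning 'xzxbaabyxx' for palindromic substrings.
Substring at positions 3-6: 'baab'.
Check: reverse('baab') = 'baab' -> palindrome confirmed.
Neighbouring characters ('x' / 'y') break symmetry, so it cannot extend further.
No longer palindromic substring exists; longest length = 4

4


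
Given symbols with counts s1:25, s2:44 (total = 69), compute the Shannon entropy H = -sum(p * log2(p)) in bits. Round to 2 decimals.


Computing entropy H = -sum(p_i * log2(p_i)):
  s1: p = 25/69 = 0.3623, -p*log2(p) = 0.5307
  s2: p = 44/69 = 0.6377, -p*log2(p) = 0.4139
H = sum of terms = 0.9446
Rounded to 2 decimals: 0.94

0.94


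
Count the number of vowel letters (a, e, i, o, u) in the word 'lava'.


Scanning each character of 'lava':
  Position 1: 'l' -> consonant (running count: 0)
  Position 2: 'a' -> vowel (running count: 1)
  Position 3: 'v' -> consonant (running count: 1)
  Position 4: 'a' -> vowel (running count: 2)
Total vowels: 2

2


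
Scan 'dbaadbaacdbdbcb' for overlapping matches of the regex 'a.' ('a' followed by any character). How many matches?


Pattern: a. means 'a' followed by any character.
Scanning 'dbaadbaacdbdbcb' position-by-position:
  Pos 0: window 'db' -> no
  Pos 1: window 'ba' -> no
  Pos 2: window 'aa' -> MATCH
  Pos 3: window 'ad' -> MATCH
  Pos 4: window 'db' -> no
  Pos 5: window 'ba' -> no
  Pos 6: window 'aa' -> MATCH
  Pos 7: window 'ac' -> MATCH
  Pos 8: window 'cd' -> no
  Pos 9: window 'db' -> no
  Pos 10: window 'bd' -> no
  Pos 11: window 'db' -> no
  Pos 12: window 'bc' -> no
  Pos 13: window 'cb' -> no
  Pos 14: window 'b' -> no
Total matches: 4

4


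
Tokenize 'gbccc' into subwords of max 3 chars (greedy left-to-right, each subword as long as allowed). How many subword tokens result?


'gbccc' has 5 characters.
Chunking with max size 3:
  Chunk 1: 'gbc' (positions 0-2)
  Chunk 2: 'cc' (positions 3-4)
Total chunks: ceil(5 / 3) = 2

2


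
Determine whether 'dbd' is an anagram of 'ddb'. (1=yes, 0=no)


Sort characters of 'dbd': 'bdd'
Sort characters of 'ddb': 'bdd'
Sorted forms match -> they ARE anagrams
Result: 1

1


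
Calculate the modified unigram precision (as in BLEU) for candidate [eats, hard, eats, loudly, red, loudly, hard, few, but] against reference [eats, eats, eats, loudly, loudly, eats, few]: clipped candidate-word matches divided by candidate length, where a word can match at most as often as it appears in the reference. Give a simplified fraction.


Reference word counts: {'eats': 4, 'few': 1, 'loudly': 2}
Checking each candidate word (with clipping):
  'eats' -> in reference (ref count 4, used 1/4) -> match (matches: 1)
  'hard' -> not in reference -> no match (matches: 1)
  'eats' -> in reference (ref count 4, used 2/4) -> match (matches: 2)
  'loudly' -> in reference (ref count 2, used 1/2) -> match (matches: 3)
  'red' -> not in reference -> no match (matches: 3)
  'loudly' -> in reference (ref count 2, used 2/2) -> match (matches: 4)
  'hard' -> not in reference -> no match (matches: 4)
  'few' -> in reference (ref count 1, used 1/1) -> match (matches: 5)
  'but' -> not in reference -> no match (matches: 5)
Clipped matches: 5, Candidate length: 9
Precision = 5/9

5/9


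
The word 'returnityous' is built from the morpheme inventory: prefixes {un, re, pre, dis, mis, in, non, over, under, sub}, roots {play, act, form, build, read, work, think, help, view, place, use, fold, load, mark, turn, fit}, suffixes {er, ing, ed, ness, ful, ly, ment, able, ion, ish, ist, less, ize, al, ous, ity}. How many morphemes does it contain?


Segmenting 'returnityous' against the inventory:
  're' -> prefix (morpheme 1)
  'turn' -> root (morpheme 2)
  'ity' -> suffix (morpheme 3)
  'ous' -> suffix (morpheme 4)
Total morphemes: 4

4


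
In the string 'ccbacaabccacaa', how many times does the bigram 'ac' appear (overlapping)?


Scanning 'ccbacaabccacaa' for bigram 'ac':
  Position 0: 'cc' -> no
  Position 1: 'cb' -> no
  Position 2: 'ba' -> no
  Position 3: 'ac' -> MATCH
  Position 4: 'ca' -> no
  Position 5: 'aa' -> no
  Position 6: 'ab' -> no
  Position 7: 'bc' -> no
  Position 8: 'cc' -> no
  Position 9: 'ca' -> no
  Position 10: 'ac' -> MATCH
  Position 11: 'ca' -> no
  Position 12: 'aa' -> no
Total matches: 2

2


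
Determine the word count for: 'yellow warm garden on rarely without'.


Counting words by splitting on spaces:
  Word 1: 'yellow'
  Word 2: 'warm'
  Word 3: 'garden'
  Word 4: 'on'
  Word 5: 'rarely'
  Word 6: 'without'
Total words: 6

6
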